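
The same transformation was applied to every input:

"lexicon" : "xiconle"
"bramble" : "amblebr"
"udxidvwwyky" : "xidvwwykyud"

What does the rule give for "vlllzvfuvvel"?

Each output is the input with this applied: move the first 2 characters to the end (rotate left by 2).
"vlllzvfuvvel" → "llzvfuvvelvl".

llzvfuvvelvl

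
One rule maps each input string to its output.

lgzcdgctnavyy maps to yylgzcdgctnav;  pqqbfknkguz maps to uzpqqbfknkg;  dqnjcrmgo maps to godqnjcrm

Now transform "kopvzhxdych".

chkopvzhxdy

Each output is the input with this applied: move the last 2 characters to the front (rotate right by 2).
So "kopvzhxdych" becomes "chkopvzhxdy".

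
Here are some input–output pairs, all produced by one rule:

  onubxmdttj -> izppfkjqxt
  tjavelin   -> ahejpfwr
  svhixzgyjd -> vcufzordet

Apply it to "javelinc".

hejyfwra

What's happening: swap the front and back halves of the string, then shift every letter 4 places backward in the alphabet (wrapping around).
For "javelinc" the result is "hejyfwra".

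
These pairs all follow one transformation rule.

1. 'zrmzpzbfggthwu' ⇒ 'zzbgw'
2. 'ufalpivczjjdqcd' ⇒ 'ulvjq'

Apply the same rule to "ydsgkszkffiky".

The pattern: keep one character in every 3, starting at position 1 (positions 1st, 4th, 7th, ...).
On "ydsgkszkffiky" that produces "ygzfy".

ygzfy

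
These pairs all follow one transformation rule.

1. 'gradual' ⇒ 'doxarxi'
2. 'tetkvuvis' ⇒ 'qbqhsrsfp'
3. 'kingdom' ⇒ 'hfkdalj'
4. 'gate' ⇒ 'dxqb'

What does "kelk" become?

What's happening: shift every letter 3 places backward in the alphabet (wrapping around).
So "kelk" becomes "hbih".

hbih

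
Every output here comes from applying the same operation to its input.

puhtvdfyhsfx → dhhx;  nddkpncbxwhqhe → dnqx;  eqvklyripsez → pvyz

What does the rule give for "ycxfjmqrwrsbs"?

bmwx

The rule is to keep one character in every 3, starting at position 3 (positions 3rd, 6th, 9th, ...), then sort the characters into alphabetical order.
On "ycxfjmqrwrsbs": the first step gives "xmwb", and the second then gives "bmwx".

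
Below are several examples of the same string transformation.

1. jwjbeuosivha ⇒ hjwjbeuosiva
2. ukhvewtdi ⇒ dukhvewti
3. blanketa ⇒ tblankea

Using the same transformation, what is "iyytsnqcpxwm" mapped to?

wiyytsnqcpxm

The pattern: move the last character to the front, then swap the first and last characters.
On "iyytsnqcpxwm" that produces "wiyytsnqcpxm".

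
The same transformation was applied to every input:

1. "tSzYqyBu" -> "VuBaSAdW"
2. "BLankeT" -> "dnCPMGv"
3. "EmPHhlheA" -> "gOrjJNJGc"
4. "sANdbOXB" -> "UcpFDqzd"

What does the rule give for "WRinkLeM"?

ytKPMnGo

Rule — flip the case of every letter, then shift every letter 2 places forward in the alphabet (wrapping around).
Applying both steps to "WRinkLeM": "wrINKlEm", then "ytKPMnGo".
(Check on "BLankeT": → "blANKEt" → "dnCPMGv" ✓)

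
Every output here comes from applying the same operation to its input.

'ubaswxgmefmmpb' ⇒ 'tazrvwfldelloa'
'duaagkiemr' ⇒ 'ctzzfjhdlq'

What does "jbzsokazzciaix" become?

iayrnjzyybhzhw

Each output is the input with this applied: shift every letter 1 place backward in the alphabet (wrapping around).
For "jbzsokazzciaix" the result is "iayrnjzyybhzhw".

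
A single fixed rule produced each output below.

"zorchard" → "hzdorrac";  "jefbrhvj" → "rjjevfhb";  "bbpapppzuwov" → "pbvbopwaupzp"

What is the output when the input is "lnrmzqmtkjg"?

qlgnjrkmtzm

Looking at the pairs, the operation is to take characters alternately from the front and the back (1st, last, 2nd, 2nd-last, ...), then move the last character to the front.
For "lnrmzqmtkjg", step one produces "lgnjrkmtzmq"; step two turns that into "qlgnjrkmtzm".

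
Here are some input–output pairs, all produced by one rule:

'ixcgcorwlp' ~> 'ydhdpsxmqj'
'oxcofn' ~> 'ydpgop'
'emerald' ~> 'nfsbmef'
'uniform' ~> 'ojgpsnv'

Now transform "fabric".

The pattern: move the first character to the end, then shift every letter 1 place forward in the alphabet (wrapping around).
Working it through for "fabric": intermediate "abricf", final "bcsjdg".

bcsjdg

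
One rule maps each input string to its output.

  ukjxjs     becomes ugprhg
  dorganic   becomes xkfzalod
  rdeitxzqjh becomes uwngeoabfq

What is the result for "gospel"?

mbidlp

Each output is the input with this applied: swap the front and back halves of the string, then shift every letter 3 places backward in the alphabet (wrapping around).
Starting from "gospel": after the first operation, "pelgos"; after the second, "mbidlp".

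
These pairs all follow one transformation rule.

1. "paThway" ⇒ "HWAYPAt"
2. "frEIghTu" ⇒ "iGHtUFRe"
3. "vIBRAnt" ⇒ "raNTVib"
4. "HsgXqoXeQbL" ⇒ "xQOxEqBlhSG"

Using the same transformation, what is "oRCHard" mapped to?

hARDOrc

What's happening: flip the case of every letter, then move the first 3 characters to the end (rotate left by 3).
Working it through for "oRCHard": intermediate "OrchARD", final "hARDOrc".
(Check on "HsgXqoXeQbL": → "hSGxQOxEqBl" → "xQOxEqBlhSG" ✓)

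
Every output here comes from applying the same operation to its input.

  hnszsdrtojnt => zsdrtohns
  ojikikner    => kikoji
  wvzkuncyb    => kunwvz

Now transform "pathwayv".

What's happening: delete the last 3 characters, then move the first 3 characters to the end (rotate left by 3).
On "pathwayv" that produces "hwpat".

hwpat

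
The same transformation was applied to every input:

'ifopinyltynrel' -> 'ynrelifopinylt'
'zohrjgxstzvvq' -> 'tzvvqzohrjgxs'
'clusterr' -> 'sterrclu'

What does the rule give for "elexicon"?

xiconele

The rule is to move the last 3 characters to the front (rotate right by 3), then move the last 2 characters to the front (rotate right by 2).
Starting from "elexicon": after the first operation, "conelexi"; after the second, "xiconele".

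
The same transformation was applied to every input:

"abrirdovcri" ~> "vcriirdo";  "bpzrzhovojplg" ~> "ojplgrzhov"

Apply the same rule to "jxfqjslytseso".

Rule — delete the first 3 characters, then swap the front and back halves of the string.
Starting from "jxfqjslytseso": after the first operation, "qjslytseso"; after the second, "tsesoqjsly".

tsesoqjsly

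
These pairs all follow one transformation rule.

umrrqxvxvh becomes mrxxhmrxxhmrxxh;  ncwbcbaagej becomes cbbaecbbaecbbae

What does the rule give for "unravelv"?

Each output is the input with this applied: keep every other character starting from the second (positions 2nd, 4th, 6th, ...), then write the whole string 3 times in a row.
"unravelv" → "naevnaevnaev".

naevnaevnaev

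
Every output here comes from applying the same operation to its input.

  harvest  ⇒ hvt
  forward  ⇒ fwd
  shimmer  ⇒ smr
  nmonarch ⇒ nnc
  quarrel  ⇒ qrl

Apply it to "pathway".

phy

Looking at the pairs, the operation is to keep one character in every 3, starting at position 1 (positions 1st, 4th, 7th, ...).
So "pathway" becomes "phy".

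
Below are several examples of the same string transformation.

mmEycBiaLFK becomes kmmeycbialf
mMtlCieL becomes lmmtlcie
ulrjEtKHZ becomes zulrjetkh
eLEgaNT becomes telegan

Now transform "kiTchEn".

In each case the input is transformed by: move the last character to the front, then convert every letter to lowercase.
Doing the same to "kiTchEn": "nkitche".

nkitche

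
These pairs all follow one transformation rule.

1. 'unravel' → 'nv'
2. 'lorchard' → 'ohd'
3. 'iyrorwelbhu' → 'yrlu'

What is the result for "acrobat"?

cb

The pattern: keep one character in every 3, starting at position 2 (positions 2nd, 5th, 8th, ...).
"acrobat" → "cb".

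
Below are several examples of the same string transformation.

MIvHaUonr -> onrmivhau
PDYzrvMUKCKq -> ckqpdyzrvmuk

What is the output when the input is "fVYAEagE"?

agefvyae

The rule is to move the last 3 characters to the front (rotate right by 3), then convert every letter to lowercase.
Applying both steps to "fVYAEagE": "agEfVYAE", then "agefvyae".
(Check on "MIvHaUonr": → "onrMIvHaU" → "onrmivhau" ✓)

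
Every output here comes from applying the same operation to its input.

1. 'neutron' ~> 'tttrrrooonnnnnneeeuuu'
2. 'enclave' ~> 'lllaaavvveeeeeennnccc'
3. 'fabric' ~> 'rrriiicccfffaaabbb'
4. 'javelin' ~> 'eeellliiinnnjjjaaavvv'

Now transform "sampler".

pppllleeerrrsssaaammm

The rule is to move the first 3 characters to the end (rotate left by 3), then repeat every character 3 times.
For "sampler", step one produces "plersam"; step two turns that into "pppllleeerrrsssaaammm".
(Check on "fabric": → "ricfab" → "rrriiicccfffaaabbb" ✓)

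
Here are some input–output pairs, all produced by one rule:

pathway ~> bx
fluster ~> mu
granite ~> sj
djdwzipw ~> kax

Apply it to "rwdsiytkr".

xjl

The rule is to keep one character in every 3, starting at position 2 (positions 2nd, 5th, 8th, ...), then shift every letter 1 place forward in the alphabet (wrapping around).
On "rwdsiytkr": the first step gives "wik", and the second then gives "xjl".
(Check on "fluster": → "lt" → "mu" ✓)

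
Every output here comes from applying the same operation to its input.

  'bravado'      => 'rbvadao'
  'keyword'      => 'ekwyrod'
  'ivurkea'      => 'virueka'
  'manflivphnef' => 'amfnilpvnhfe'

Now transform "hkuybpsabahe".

khyupbasabeh

What's happening: swap each adjacent pair of characters (1↔2, 3↔4, ...).
Applying that to "hkuybpsabahe" gives "khyupbasabeh".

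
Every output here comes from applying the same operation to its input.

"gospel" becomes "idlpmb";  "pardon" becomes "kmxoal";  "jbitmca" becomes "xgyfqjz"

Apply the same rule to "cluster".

In each case the input is transformed by: move the last character to the front, then shift every letter 3 places backward in the alphabet (wrapping around).
Doing the same to "cluster": "ozirpqb".

ozirpqb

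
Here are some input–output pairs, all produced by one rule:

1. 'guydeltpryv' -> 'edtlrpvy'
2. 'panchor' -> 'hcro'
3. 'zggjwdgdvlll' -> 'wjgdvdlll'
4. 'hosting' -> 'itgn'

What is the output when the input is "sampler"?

lpre

Rule — delete the first 3 characters, then swap each adjacent pair of characters (1↔2, 3↔4, ...).
"sampler" → "pler" → "lpre".
(Check on "panchor": → "chor" → "hcro" ✓)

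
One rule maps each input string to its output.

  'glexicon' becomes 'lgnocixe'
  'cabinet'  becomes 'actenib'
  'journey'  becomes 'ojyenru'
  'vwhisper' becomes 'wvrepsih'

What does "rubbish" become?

urhsibb

What's happening: reverse the string, then move the last 2 characters to the front (rotate right by 2).
Starting from "rubbish": after the first operation, "hsibbur"; after the second, "urhsibb".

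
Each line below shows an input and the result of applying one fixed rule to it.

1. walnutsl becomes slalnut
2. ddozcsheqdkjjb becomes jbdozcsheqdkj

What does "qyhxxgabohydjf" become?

jfyhxxgabohyd

The rule is to delete the first character, then move the last 2 characters to the front (rotate right by 2).
For "qyhxxgabohydjf", step one produces "yhxxgabohydjf"; step two turns that into "jfyhxxgabohyd".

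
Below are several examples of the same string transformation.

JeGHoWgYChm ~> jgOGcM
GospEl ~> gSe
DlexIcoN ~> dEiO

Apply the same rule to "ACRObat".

Looking at the pairs, the operation is to keep every other character starting from the first (positions 1st, 3rd, 5th, ...), then flip the case of every letter.
"ACRObat" → "ARbt" → "arBT".

arBT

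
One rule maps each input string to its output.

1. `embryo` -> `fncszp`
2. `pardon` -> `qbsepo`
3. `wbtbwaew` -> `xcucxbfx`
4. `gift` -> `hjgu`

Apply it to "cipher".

djqifs

The pattern: shift every letter 1 place forward in the alphabet (wrapping around).
For "cipher" the result is "djqifs".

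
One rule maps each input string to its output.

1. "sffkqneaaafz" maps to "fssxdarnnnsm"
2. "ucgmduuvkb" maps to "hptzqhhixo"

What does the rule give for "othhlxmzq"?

In each case the input is transformed by: shift every letter 13 places forward in the alphabet (wrapping around) — i.e. ROT13.
For "othhlxmzq" the result is "bguuykzmd".

bguuykzmd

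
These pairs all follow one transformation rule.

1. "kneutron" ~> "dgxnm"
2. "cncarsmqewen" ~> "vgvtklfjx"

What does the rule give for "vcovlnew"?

ovhoe

Rule — delete the last 3 characters, then shift every letter 7 places backward in the alphabet (wrapping around).
Applying both steps to "vcovlnew": "vcovl", then "ovhoe".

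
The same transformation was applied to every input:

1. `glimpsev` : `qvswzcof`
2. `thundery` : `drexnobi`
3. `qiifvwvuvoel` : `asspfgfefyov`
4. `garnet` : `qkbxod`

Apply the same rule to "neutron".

The transformation: shift every letter 10 places forward in the alphabet (wrapping around).
"neutron" → "xoedbyx".

xoedbyx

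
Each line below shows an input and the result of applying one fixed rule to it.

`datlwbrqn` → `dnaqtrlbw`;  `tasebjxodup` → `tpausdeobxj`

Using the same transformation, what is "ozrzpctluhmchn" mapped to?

onzhrczmphcutl

In each case the input is transformed by: take characters alternately from the front and the back (1st, last, 2nd, 2nd-last, ...).
For "ozrzpctluhmchn" the result is "onzhrczmphcutl".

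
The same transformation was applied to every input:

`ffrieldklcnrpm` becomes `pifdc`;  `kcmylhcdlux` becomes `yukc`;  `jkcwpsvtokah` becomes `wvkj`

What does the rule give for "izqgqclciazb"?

The rule is to keep one character in every 3, starting at position 1 (positions 1st, 4th, 7th, ...), then sort the characters into reverse alphabetical order.
"izqgqclciazb" → "igla" → "liga".
(Check on "jkcwpsvtokah": → "jwvk" → "wvkj" ✓)

liga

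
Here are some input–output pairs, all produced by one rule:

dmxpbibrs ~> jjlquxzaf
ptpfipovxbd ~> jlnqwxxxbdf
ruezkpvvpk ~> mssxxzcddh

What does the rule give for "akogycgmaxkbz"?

The rule is to sort the characters into alphabetical order, then shift every letter 8 places forward in the alphabet (wrapping around).
For "akogycgmaxkbz", step one produces "aabcggkkmoxyz"; step two turns that into "iijkoossuwfgh".

iijkoossuwfgh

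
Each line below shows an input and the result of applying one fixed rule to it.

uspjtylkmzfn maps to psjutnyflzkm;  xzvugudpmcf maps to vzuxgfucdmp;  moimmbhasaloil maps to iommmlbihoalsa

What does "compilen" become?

mopcinle

In each case the input is transformed by: move the first 2 characters to the end (rotate left by 2), then take characters alternately from the front and the back (1st, last, 2nd, 2nd-last, ...).
Starting from "compilen": after the first operation, "mpilenco"; after the second, "mopcinle".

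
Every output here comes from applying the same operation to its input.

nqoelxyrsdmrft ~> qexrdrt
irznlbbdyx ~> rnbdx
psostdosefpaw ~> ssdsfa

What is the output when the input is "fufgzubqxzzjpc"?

uguqzjc

In each case the input is transformed by: keep every other character starting from the second (positions 2nd, 4th, 6th, ...).
"fufgzubqxzzjpc" → "uguqzjc".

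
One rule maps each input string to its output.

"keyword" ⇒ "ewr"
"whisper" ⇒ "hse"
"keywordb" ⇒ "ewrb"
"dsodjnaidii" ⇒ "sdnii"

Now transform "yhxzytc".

hzt

In each case the input is transformed by: keep every other character starting from the second (positions 2nd, 4th, 6th, ...).
Applying that to "yhxzytc" gives "hzt".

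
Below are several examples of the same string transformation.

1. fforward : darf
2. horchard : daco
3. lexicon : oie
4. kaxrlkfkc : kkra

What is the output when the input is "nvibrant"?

The transformation: keep every other character starting from the second (positions 2nd, 4th, 6th, ...), then reverse the string.
"nvibrant" → "tabv".

tabv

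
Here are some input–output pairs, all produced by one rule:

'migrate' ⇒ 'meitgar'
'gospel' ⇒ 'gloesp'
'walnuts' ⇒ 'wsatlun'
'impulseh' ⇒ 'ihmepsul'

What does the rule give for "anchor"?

In each case the input is transformed by: take characters alternately from the front and the back (1st, last, 2nd, 2nd-last, ...).
So "anchor" becomes "arnoch".

arnoch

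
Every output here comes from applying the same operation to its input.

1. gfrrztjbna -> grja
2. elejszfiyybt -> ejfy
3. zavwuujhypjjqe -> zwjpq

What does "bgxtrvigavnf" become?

The rule is to keep one character in every 3, starting at position 1 (positions 1st, 4th, 7th, ...).
So "bgxtrvigavnf" becomes "btiv".

btiv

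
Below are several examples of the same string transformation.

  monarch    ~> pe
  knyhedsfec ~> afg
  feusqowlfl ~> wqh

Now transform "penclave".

pc

The transformation: keep one character in every 3, starting at position 3 (positions 3rd, 6th, 9th, ...), then shift every letter 2 places forward in the alphabet (wrapping around).
Applying both steps to "penclave": "na", then "pc".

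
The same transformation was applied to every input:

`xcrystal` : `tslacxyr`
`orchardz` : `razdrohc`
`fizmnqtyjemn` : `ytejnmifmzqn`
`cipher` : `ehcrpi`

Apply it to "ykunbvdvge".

Looking at the pairs, the operation is to swap the front and back halves of the string, then swap each adjacent pair of characters (1↔2, 3↔4, ...).
Working it through for "ykunbvdvge": intermediate "vdvgeykunb", final "dvgvyeukbn".

dvgvyeukbn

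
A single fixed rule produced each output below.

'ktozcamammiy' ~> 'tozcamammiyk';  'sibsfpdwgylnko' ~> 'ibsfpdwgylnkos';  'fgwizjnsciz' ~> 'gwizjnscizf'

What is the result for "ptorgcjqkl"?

The transformation: move the first character to the end.
So "ptorgcjqkl" becomes "torgcjqklp".

torgcjqklp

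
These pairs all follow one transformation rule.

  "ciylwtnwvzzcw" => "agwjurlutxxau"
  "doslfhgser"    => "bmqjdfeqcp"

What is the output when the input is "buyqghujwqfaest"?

zswoefshuodycqr

In each case the input is transformed by: shift every letter 2 places backward in the alphabet (wrapping around).
So "buyqghujwqfaest" becomes "zswoefshuodycqr".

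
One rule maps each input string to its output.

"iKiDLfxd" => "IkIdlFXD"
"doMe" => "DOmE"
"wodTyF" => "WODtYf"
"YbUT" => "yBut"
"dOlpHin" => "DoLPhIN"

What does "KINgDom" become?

Looking at the pairs, the operation is to flip the case of every letter.
Doing the same to "KINgDom": "kinGdOM".

kinGdOM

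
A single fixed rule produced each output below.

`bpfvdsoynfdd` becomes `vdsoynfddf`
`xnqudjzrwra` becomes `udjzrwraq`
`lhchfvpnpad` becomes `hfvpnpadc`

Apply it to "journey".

rneyu

The rule is to delete the first 2 characters, then move the first character to the end.
"journey" → "rneyu".
(Check on "lhchfvpnpad": → "chfvpnpad" → "hfvpnpadc" ✓)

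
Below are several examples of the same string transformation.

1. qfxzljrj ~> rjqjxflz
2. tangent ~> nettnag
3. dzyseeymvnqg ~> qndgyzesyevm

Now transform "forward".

rafdrow

Each output is the input with this applied: move the last 3 characters to the front (rotate right by 3), then swap each adjacent pair of characters (1↔2, 3↔4, ...).
For "forward" the result is "rafdrow".
(Check on "tangent": → "enttang" → "nettnag" ✓)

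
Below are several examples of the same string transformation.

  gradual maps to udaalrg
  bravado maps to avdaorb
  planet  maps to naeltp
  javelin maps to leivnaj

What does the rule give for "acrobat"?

Each output is the input with this applied: move the last 3 characters to the front (rotate right by 3), then take characters alternately from the front and the back (1st, last, 2nd, 2nd-last, ...).
Applying both steps to "acrobat": "batacro", then "boartca".
(Check on "javelin": → "linjave" → "leivnaj" ✓)

boartca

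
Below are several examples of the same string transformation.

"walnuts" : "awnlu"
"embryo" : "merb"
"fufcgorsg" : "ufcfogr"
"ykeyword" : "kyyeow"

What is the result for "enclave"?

What's happening: delete the last 2 characters, then swap each adjacent pair of characters (1↔2, 3↔4, ...).
"enclave" → "encla" → "nelca".

nelca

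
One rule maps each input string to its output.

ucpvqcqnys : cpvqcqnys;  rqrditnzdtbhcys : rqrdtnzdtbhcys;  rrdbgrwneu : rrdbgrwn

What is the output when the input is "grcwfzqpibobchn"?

grcwfzqpbbchn

Each output is the input with this applied: remove every vowel.
So "grcwfzqpibobchn" becomes "grcwfzqpbbchn".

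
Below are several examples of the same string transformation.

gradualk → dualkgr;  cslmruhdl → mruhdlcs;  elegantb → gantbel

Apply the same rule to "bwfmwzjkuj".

The pattern: move the first 3 characters to the end (rotate left by 3), then delete the last character.
"bwfmwzjkuj" → "mwzjkujbwf" → "mwzjkujbw".
(Check on "cslmruhdl": → "mruhdlcsl" → "mruhdlcs" ✓)

mwzjkujbw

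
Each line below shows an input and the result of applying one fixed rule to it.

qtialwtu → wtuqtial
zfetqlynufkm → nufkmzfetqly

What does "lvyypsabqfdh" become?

In each case the input is transformed by: move the first character to the end, then swap the front and back halves of the string.
"lvyypsabqfdh" → "bqfdhlvyypsa".

bqfdhlvyypsa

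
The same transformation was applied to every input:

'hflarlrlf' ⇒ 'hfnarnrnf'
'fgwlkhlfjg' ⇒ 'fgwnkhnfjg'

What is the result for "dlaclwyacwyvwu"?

dnacnwyacwyvwu

The rule is to replace every "l" with "n".
For "dlaclwyacwyvwu" the result is "dnacnwyacwyvwu".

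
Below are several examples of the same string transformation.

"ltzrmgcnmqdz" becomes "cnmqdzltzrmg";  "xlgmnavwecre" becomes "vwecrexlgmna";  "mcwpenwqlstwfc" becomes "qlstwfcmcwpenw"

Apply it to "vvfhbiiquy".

Rule — swap the front and back halves of the string.
Applying that to "vvfhbiiquy" gives "iiquyvvfhb".

iiquyvvfhb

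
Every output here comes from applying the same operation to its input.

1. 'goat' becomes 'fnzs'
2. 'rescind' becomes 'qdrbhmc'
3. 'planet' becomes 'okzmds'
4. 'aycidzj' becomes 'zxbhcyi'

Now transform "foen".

In each case the input is transformed by: shift every letter 1 place backward in the alphabet (wrapping around).
Doing the same to "foen": "endm".

endm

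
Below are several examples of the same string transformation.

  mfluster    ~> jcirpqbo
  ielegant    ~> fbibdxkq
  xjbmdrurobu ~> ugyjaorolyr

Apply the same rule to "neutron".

kbrqolk

The transformation: shift every letter 3 places backward in the alphabet (wrapping around).
Doing the same to "neutron": "kbrqolk".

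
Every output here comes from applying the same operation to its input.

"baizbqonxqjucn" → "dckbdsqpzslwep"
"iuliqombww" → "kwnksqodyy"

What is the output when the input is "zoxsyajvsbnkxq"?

Rule — shift every letter 2 places forward in the alphabet (wrapping around).
For "zoxsyajvsbnkxq" the result is "bqzuaclxudpmzs".

bqzuaclxudpmzs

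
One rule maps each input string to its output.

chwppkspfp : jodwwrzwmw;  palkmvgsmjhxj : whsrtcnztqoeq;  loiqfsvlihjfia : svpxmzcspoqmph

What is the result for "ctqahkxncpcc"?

Looking at the pairs, the operation is to shift every letter 7 places forward in the alphabet (wrapping around).
Doing the same to "ctqahkxncpcc": "jaxhoreujwjj".

jaxhoreujwjj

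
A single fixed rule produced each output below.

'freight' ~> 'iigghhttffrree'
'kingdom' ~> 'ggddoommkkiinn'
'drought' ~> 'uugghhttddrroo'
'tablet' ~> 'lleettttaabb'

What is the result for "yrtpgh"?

The transformation: move the first 3 characters to the end (rotate left by 3), then double every character.
Working it through for "yrtpgh": intermediate "pghyrt", final "ppgghhyyrrtt".

ppgghhyyrrtt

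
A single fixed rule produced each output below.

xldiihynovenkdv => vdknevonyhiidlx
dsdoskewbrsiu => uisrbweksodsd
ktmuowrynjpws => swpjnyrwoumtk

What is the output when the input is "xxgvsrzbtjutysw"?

The rule is to reverse the string.
On "xxgvsrzbtjutysw" that produces "wsytujtbzrsvgxx".

wsytujtbzrsvgxx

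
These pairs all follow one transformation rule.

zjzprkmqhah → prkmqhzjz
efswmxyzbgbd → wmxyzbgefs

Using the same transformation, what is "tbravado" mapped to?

The transformation: delete the last 2 characters, then move the first 3 characters to the end (rotate left by 3).
Starting from "tbravado": after the first operation, "tbrava"; after the second, "avatbr".

avatbr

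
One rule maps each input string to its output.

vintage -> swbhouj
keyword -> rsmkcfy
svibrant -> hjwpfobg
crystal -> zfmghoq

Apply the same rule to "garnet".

hofbsu

The transformation: swap the first and last characters, then shift every letter 12 places backward in the alphabet (wrapping around).
"garnet" → "tarneg" → "hofbsu".
(Check on "keyword": → "deywork" → "rsmkcfy" ✓)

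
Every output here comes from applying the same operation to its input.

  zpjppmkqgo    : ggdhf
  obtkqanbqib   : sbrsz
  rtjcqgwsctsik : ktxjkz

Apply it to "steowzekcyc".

kfqbp

The transformation: keep every other character starting from the second (positions 2nd, 4th, 6th, ...), then shift every letter 9 places backward in the alphabet (wrapping around).
Applying both steps to "steowzekcyc": "tozky", then "kfqbp".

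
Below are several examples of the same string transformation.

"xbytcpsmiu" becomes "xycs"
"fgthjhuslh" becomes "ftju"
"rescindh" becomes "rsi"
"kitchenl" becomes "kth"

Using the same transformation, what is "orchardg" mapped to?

oca

Rule — delete the last 3 characters, then keep every other character starting from the first (positions 1st, 3rd, 5th, ...).
On "orchardg": the first step gives "orcha", and the second then gives "oca".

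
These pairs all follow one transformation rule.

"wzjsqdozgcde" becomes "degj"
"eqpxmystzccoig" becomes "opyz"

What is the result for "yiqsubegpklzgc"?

Looking at the pairs, the operation is to keep one character in every 3, starting at position 3 (positions 3rd, 6th, 9th, ...), then sort the characters into alphabetical order.
For "yiqsubegpklzgc", step one produces "qbpz"; step two turns that into "bpqz".

bpqz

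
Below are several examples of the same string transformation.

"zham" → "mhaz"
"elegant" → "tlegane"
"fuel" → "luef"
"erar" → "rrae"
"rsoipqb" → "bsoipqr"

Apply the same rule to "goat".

toag

Rule — swap the first and last characters.
On "goat" that produces "toag".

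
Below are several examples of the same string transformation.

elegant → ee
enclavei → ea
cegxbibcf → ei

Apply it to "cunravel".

The pattern: delete the last 3 characters, then keep only the vowels.
"cunravel" → "ua".

ua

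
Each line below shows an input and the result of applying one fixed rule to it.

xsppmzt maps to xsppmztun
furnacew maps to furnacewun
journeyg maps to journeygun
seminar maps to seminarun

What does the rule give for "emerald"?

emeraldun

What's happening: append "un".
On "emerald" that produces "emeraldun".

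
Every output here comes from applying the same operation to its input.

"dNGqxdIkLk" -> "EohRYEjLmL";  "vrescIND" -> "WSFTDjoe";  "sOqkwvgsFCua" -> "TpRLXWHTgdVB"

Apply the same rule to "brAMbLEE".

CSbnCmff

The transformation: shift every letter 1 place forward in the alphabet (wrapping around), then flip the case of every letter.
Doing the same to "brAMbLEE": "CSbnCmff".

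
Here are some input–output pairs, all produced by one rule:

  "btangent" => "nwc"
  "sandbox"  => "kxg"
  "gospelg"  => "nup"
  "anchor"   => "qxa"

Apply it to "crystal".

Each output is the input with this applied: shift every letter 9 places forward in the alphabet (wrapping around), then keep only the last 3 characters.
For "crystal", step one produces "lahbcju"; step two turns that into "cju".

cju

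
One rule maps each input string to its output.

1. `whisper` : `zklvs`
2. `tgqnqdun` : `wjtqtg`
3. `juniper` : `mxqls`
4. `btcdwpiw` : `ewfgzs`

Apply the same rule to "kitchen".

What's happening: delete the last 2 characters, then shift every letter 3 places forward in the alphabet (wrapping around).
Working it through for "kitchen": intermediate "kitch", final "nlwfk".

nlwfk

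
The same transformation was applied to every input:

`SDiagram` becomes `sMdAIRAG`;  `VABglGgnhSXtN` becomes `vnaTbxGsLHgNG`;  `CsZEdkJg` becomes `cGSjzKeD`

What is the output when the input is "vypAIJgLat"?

What's happening: flip the case of every letter, then take characters alternately from the front and the back (1st, last, 2nd, 2nd-last, ...).
For "vypAIJgLat", step one produces "VYPaijGlAT"; step two turns that into "VTYAPlaGij".

VTYAPlaGij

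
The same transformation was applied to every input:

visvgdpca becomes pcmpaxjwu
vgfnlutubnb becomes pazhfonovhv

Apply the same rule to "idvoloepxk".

cxpifiyjre

The pattern: shift every letter 6 places backward in the alphabet (wrapping around).
Applying that to "idvoloepxk" gives "cxpifiyjre".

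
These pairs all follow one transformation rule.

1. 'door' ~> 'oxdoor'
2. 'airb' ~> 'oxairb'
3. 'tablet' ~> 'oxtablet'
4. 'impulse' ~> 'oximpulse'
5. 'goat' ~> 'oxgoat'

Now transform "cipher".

The transformation: prepend "ox".
On "cipher" that produces "oxcipher".

oxcipher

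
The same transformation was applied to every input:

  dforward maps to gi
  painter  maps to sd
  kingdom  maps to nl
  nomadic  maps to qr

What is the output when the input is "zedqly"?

ch

The transformation: shift every letter 3 places forward in the alphabet (wrapping around), then keep only the first 2 characters.
For "zedqly", step one produces "chgtob"; step two turns that into "ch".
(Check on "painter": → "sdlqwhu" → "sd" ✓)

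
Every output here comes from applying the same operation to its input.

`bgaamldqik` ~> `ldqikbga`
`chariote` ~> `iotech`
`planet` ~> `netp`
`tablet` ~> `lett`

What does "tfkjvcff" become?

The transformation: swap the front and back halves of the string, then delete the last 2 characters.
Working it through for "tfkjvcff": intermediate "vcfftfkj", final "vcfftf".

vcfftf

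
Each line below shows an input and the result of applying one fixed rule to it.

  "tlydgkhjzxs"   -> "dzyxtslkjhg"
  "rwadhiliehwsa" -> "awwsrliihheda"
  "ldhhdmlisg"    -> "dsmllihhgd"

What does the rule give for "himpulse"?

In each case the input is transformed by: sort the characters into reverse alphabetical order, then move the last character to the front.
For "himpulse", step one produces "uspmlihe"; step two turns that into "euspmlih".

euspmlih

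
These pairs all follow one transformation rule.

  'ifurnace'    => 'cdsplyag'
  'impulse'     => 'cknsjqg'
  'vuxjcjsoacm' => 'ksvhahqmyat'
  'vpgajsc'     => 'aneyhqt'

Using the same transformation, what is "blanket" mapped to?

rjylicz

Looking at the pairs, the operation is to swap the first and last characters, then shift every letter 2 places backward in the alphabet (wrapping around).
For "blanket", step one produces "tlankeb"; step two turns that into "rjylicz".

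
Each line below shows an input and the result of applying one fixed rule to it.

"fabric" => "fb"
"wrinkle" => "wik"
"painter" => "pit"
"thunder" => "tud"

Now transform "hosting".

hsi

What's happening: keep every other character starting from the first (positions 1st, 3rd, 5th, ...), then delete the last character.
For "hosting", step one produces "hsig"; step two turns that into "hsi".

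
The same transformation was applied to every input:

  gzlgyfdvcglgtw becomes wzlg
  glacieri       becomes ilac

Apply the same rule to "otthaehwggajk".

In each case the input is transformed by: swap the first and last characters, then keep only the first 4 characters.
Applying that to "otthaehwggajk" gives "ktth".

ktth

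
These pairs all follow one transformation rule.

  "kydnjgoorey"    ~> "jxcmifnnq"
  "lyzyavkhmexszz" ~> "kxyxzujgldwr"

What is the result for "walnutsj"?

The pattern: shift every letter 1 place backward in the alphabet (wrapping around), then delete the last 2 characters.
Starting from "walnutsj": after the first operation, "vzkmtsri"; after the second, "vzkmts".
(Check on "lyzyavkhmexszz": → "kxyxzujgldwryy" → "kxyxzujgldwr" ✓)

vzkmts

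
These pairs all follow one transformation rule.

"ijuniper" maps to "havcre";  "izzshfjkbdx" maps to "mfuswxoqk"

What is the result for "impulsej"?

What's happening: shift every letter 13 places forward in the alphabet (wrapping around) — i.e. ROT13, then delete the first 2 characters.
On "impulsej": the first step gives "vzchyfrw", and the second then gives "chyfrw".

chyfrw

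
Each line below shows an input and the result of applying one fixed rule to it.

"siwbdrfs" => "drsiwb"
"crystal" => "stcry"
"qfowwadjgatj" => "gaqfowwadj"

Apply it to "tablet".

In each case the input is transformed by: delete the last 2 characters, then move the last 2 characters to the front (rotate right by 2).
Starting from "tablet": after the first operation, "tabl"; after the second, "blta".
(Check on "crystal": → "cryst" → "stcry" ✓)

blta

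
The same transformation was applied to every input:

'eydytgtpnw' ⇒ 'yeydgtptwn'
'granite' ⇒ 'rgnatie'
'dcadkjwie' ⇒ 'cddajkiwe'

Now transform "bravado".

rbvadao

Looking at the pairs, the operation is to swap each adjacent pair of characters (1↔2, 3↔4, ...).
Applying that to "bravado" gives "rbvadao".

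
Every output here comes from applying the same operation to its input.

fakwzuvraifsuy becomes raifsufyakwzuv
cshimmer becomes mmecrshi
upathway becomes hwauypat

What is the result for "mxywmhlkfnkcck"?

kfnkccmkxywmhl

The rule is to swap the first and last characters, then swap the front and back halves of the string.
Applying that to "mxywmhlkfnkcck" gives "kfnkccmkxywmhl".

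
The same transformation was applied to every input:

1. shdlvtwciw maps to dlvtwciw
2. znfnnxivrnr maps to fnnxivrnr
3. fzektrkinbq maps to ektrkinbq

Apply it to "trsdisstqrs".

The transformation: delete the first 2 characters.
Doing the same to "trsdisstqrs": "sdisstqrs".

sdisstqrs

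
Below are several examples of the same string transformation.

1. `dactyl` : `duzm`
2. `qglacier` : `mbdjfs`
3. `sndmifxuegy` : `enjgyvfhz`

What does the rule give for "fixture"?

yuvsf

The pattern: delete the first 2 characters, then shift every letter 1 place forward in the alphabet (wrapping around).
Applying both steps to "fixture": "xture", then "yuvsf".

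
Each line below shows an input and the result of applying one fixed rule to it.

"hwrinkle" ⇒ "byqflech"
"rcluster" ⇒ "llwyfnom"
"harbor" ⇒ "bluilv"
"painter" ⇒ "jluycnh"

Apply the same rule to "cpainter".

wljyunch

The transformation: take characters alternately from the front and the back (1st, last, 2nd, 2nd-last, ...), then shift every letter 6 places backward in the alphabet (wrapping around).
Applying both steps to "cpainter": "crpeatin", then "wljyunch".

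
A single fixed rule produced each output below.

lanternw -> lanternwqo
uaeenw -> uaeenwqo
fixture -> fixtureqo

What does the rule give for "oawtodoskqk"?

What's happening: append "qo".
On "oawtodoskqk" that produces "oawtodoskqkqo".

oawtodoskqkqo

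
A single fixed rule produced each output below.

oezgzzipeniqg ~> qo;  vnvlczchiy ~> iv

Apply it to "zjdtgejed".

ez

In each case the input is transformed by: swap the first and last characters, then keep only the last 2 characters.
For "zjdtgejed", step one produces "djdtgejez"; step two turns that into "ez".
(Check on "vnvlczchiy": → "ynvlczchiv" → "iv" ✓)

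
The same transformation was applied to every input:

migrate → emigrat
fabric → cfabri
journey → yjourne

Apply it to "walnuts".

Looking at the pairs, the operation is to move the last character to the front.
Applying that to "walnuts" gives "swalnut".

swalnut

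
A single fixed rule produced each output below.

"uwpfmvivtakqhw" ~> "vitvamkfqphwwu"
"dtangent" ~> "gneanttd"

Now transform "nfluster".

In each case the input is transformed by: take characters alternately from the front and the back (1st, last, 2nd, 2nd-last, ...), then reverse the string.
"nfluster" → "sutlefrn".
(Check on "uwpfmvivtakqhw": → "uwwhpqfkmavtiv" → "vitvamkfqphwwu" ✓)

sutlefrn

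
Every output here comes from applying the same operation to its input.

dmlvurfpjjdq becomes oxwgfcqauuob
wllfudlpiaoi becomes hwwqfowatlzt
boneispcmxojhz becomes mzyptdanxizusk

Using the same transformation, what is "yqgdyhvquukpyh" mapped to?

Each output is the input with this applied: shift every letter 11 places forward in the alphabet (wrapping around).
Applying that to "yqgdyhvquukpyh" gives "jbrojsgbffvajs".

jbrojsgbffvajs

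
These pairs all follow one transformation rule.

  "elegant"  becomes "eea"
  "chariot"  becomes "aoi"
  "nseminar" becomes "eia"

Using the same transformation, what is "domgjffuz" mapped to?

ou

Rule — swap each adjacent pair of characters (1↔2, 3↔4, ...), then keep only the vowels.
Doing the same to "domgjffuz": "ou".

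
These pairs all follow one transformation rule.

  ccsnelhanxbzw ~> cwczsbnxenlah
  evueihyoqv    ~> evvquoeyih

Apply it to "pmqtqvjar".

prmaqjtvq

The pattern: take characters alternately from the front and the back (1st, last, 2nd, 2nd-last, ...).
Doing the same to "pmqtqvjar": "prmaqjtvq".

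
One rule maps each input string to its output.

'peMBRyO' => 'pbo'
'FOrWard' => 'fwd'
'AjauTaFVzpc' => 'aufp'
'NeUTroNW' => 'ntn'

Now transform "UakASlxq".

uax

In each case the input is transformed by: keep one character in every 3, starting at position 1 (positions 1st, 4th, 7th, ...), then convert every letter to lowercase.
Applying both steps to "UakASlxq": "UAx", then "uax".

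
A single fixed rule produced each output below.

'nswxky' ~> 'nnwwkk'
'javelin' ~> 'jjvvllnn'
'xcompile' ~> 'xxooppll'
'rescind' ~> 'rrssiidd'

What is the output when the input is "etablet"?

eeaalltt

The transformation: keep every other character starting from the first (positions 1st, 3rd, 5th, ...), then double every character.
Starting from "etablet": after the first operation, "ealt"; after the second, "eeaalltt".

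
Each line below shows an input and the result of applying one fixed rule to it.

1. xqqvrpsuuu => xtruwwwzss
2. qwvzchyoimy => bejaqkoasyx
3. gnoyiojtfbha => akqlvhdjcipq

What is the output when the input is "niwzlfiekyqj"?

In each case the input is transformed by: move the first 3 characters to the end (rotate left by 3), then shift every letter 2 places forward in the alphabet (wrapping around).
On "niwzlfiekyqj": the first step gives "zlfiekyqjniw", and the second then gives "bnhkgmaslpky".

bnhkgmaslpky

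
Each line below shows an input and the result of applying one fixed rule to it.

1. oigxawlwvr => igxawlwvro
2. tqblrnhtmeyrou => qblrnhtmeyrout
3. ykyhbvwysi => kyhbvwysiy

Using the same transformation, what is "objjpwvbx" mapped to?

bjjpwvbxo

Looking at the pairs, the operation is to move the first character to the end.
So "objjpwvbx" becomes "bjjpwvbxo".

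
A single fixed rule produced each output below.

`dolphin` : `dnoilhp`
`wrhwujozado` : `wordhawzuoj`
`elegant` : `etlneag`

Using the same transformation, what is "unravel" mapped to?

ulnerva

The rule is to take characters alternately from the front and the back (1st, last, 2nd, 2nd-last, ...).
For "unravel" the result is "ulnerva".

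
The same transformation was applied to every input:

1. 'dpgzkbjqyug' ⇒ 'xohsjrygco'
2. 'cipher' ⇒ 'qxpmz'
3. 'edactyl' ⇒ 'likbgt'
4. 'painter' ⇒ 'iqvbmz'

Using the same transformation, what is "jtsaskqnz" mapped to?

baiasyvh

What's happening: shift every letter 8 places forward in the alphabet (wrapping around), then delete the first character.
Doing the same to "jtsaskqnz": "baiasyvh".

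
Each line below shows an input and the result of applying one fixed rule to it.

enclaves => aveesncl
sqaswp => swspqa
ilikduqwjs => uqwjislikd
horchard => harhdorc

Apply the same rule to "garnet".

The rule is to swap the first and last characters, then swap the front and back halves of the string.
Working it through for "garnet": intermediate "tarneg", final "negtar".
(Check on "sqaswp": → "pqasws" → "swspqa" ✓)

negtar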